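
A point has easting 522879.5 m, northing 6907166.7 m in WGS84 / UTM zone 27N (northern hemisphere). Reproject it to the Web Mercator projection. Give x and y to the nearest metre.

Unproject from UTM 27N (λ₀ = -21°) → φ = 62.29540014°, λ = -20.55889982°.
Web Mercator (R = 6378137 m): x = -2288606.260 m, y = 8929529.187 m.

x -2288606 m, y 8929529 m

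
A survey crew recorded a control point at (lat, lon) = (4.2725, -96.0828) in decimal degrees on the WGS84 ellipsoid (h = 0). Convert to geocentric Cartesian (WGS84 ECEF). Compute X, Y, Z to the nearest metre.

WGS84: a = 6378137 m, e² = 0.006694380; N(φ) = a/√(1−e²sin²φ) = 6378255.495 m.
X = (N+h)·cosφ·cosλ = -673997.223 m; Y = (N+h)·cosφ·sinλ = -6324719.299 m; Z = (N(1−e²)+h)·sinφ = 471999.656 m.

X -673997 m, Y -6324719 m, Z 472000 m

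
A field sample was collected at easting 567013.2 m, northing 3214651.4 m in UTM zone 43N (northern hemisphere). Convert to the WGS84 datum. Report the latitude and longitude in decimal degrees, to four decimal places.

Zone 43N: λ₀ = 75°, k₀ = 0.9996, false easting 500000 m.
Meridian distance M = (N − FN)/k₀ = 3215937.8 m.
Inverse transverse Mercator on WGS84 gives φ = 29.05839999°, λ = 75.68839950°.

lat 29.0584°, lon 75.6884°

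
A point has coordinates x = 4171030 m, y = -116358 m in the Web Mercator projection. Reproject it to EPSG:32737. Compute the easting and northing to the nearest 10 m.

E 329650 m, N 9884430 m

Web Mercator inverse (R = 6378137 m) → φ = -1.04520372°, λ = 37.46900000°.
UTM 37S forward: E = 329645.790 m, N = 9884431.931 m.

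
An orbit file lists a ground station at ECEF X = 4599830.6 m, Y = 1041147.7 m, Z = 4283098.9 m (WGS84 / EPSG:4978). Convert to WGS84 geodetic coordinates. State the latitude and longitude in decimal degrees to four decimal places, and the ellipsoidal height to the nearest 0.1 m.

λ = atan2(Y, X) = 12.75370049°; p = √(X²+Y²) = 4716188.1 m.
Bowring's method on WGS84 (a = 6378137 m, b = 6356752.314 m) gives φ = 42.43630012°, h = 2376.739 m.

lat 42.4363°, lon 12.7537°, h 2376.7 m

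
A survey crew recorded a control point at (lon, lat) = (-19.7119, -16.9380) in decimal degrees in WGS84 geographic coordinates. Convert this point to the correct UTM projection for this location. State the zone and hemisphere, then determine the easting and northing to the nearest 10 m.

Longitude -19.7119° lies in the 6° band [-24°, -18°), giving zone 27; latitude is south of the equator, so 27S.
Zone 27 central meridian λ₀ = 6×27 − 183 = -21°; Δλ = +1.2881°.
Transverse Mercator on WGS84 with k₀ = 0.9996 gives E = 637164.194 m, N = 8126854.446 m.

Zone 27S: E 637160 m, N 8126850 m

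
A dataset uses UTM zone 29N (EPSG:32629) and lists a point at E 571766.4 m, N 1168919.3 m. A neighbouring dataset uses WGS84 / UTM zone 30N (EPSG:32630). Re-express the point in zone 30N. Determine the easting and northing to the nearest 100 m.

E -85400 m, N 1173900 m

UTM 29N → geographic: φ = 10.57370012°, λ = -8.34400032°.
UTM 30N (λ₀ = -3°) forward: E = -85419.356 m, N = 1173864.517 m.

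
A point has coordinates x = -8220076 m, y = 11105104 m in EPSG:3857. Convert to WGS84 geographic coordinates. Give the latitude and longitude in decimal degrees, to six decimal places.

R = 6378137 m. λ = x/R = -73.84219907°.
φ = 2·arctan(exp(y/R)) − 90° = 2·arctan(5.70373) − 90° = 70.11150102°.

lat 70.111501°, lon -73.842199°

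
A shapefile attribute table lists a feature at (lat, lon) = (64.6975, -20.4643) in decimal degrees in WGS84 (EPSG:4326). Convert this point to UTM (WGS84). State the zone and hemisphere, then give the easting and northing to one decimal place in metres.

Longitude -20.4643° lies in the 6° band [-24°, -18°), giving zone 27; latitude is north of the equator, so 27N.
Zone 27 central meridian λ₀ = 6×27 − 183 = -21°; Δλ = +0.5357°.
Transverse Mercator on WGS84 with k₀ = 0.9996 gives E = 525546.903 m, N = 7174850.220 m.

Zone 27N: E 525546.9 m, N 7174850.2 m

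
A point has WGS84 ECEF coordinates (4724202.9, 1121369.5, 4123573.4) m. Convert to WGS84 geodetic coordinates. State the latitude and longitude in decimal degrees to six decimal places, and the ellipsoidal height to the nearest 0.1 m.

λ = atan2(Y, X) = 13.35300053°; p = √(X²+Y²) = 4855467.3 m.
Bowring's method on WGS84 (a = 6378137 m, b = 6356752.314 m) gives φ = 40.53000002°, h = 1047.798 m.

lat 40.530000°, lon 13.353001°, h 1047.8 m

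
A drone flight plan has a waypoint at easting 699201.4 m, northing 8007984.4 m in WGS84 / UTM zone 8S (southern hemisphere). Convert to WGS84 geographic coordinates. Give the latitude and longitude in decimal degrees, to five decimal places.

lat -18.00740°, lon -133.11850°

Zone 8S: λ₀ = -135°, k₀ = 0.9996, false easting 500000 m, false northing 10000000 m.
Meridian distance M = (N − FN)/k₀ = -1992812.7 m.
Inverse transverse Mercator on WGS84 gives φ = -18.00739982°, λ = -133.11849970°.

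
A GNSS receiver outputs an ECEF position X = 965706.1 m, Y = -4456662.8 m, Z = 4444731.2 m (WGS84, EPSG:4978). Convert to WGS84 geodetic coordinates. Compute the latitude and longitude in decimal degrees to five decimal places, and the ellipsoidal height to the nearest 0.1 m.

λ = atan2(Y, X) = -77.77370060°; p = √(X²+Y²) = 4560091.2 m.
Bowring's method on WGS84 (a = 6378137 m, b = 6356752.314 m) gives φ = 44.45839952°, h = 201.798 m.

lat 44.45840°, lon -77.77370°, h 201.8 m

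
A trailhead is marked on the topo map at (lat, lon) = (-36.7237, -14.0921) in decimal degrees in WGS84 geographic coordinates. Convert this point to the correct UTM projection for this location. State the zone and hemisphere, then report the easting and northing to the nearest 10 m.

Longitude -14.0921° lies in the 6° band [-18°, -12°), giving zone 28; latitude is south of the equator, so 28S.
Zone 28 central meridian λ₀ = 6×28 − 183 = -15°; Δλ = +0.9079°.
Transverse Mercator on WGS84 with k₀ = 0.9996 gives E = 581073.699 m, N = 5935393.662 m.

Zone 28S: E 581070 m, N 5935390 m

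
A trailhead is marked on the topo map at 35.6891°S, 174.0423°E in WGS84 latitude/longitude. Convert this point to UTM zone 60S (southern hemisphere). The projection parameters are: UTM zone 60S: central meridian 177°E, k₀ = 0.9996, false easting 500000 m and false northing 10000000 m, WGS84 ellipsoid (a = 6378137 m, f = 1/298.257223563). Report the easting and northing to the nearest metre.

E 232349 m, N 6046502 m

Zone 60 central meridian λ₀ = 6×60 − 183 = 177°; Δλ = -2.9577°.
Transverse Mercator on WGS84 with k₀ = 0.9996 gives E = 232348.889 m, N = 6046501.707 m.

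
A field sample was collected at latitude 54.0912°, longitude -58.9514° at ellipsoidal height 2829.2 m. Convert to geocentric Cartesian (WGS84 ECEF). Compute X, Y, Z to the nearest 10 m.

X 1934460 m, Y -3213300 m, Z 5145000 m

WGS84: a = 6378137 m, e² = 0.006694380; N(φ) = a/√(1−e²sin²φ) = 6392188.596 m.
X = (N+h)·cosφ·cosλ = 1934457.598 m; Y = (N+h)·cosφ·sinλ = -3213301.032 m; Z = (N(1−e²)+h)·sinφ = 5144995.471 m.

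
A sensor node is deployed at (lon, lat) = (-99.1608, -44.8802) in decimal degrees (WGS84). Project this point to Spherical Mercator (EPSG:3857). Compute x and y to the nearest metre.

x -11038530 m, y -5602681 m

Web Mercator is spherical with R = a = 6378137 m.
x = R·λ = 6378137 × -1.730682449 = -11038529.763 m.
y = R·ln tan(π/4 + φ/2) = 6378137 × -0.878419687 = -5602681.104 m.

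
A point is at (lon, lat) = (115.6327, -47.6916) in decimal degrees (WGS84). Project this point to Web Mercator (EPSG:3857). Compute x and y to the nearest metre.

Web Mercator is spherical with R = a = 6378137 m.
x = R·λ = 6378137 × 2.018171338 = 12872173.283 m.
y = R·ln tan(π/4 + φ/2) = 6378137 × -0.949446612 = -6055700.565 m.

x 12872173 m, y -6055701 m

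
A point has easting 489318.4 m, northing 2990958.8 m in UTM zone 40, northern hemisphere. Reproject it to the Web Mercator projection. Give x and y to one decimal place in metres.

Unproject from UTM 40N (λ₀ = 57°) → φ = 27.04080004°, λ = 56.89230021°.
Web Mercator (R = 6378137 m): x = 6333221.889 m, y = 3128570.101 m.

x 6333221.9 m, y 3128570.1 m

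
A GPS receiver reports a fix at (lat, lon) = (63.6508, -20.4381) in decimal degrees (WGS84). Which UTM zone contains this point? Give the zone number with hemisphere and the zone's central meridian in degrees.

UTM zone = ⌊(λ + 180)/6⌋ + 1; -20.4381° ∈ [-24°, -18°) → zone 27.
Hemisphere: N (φ ≥ 0).
Central meridian λ₀ = 6×27 − 183 = -21°.

Zone 27N, central meridian -21°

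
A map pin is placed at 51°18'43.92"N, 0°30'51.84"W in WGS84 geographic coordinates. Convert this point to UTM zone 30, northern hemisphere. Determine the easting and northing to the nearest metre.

E 673229 m, N 5687477 m

Zone 30 central meridian λ₀ = 6×30 − 183 = -3°; Δλ = +2.4856°.
Transverse Mercator on WGS84 with k₀ = 0.9996 gives E = 673228.630 m, N = 5687477.425 m.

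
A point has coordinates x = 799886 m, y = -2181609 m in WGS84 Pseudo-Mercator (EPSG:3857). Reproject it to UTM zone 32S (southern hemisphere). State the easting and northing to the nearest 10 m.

E 309260 m, N 7873130 m

Web Mercator inverse (R = 6378137 m) → φ = -19.22639944°, λ = 7.18549819°.
UTM 32S forward: E = 309258.508 m, N = 7873126.818 m.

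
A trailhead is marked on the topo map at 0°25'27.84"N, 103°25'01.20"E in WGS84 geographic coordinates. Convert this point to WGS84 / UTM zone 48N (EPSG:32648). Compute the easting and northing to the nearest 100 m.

E 323800 m, N 46900 m

Zone 48 central meridian λ₀ = 6×48 − 183 = 105°; Δλ = -1.5830°.
Transverse Mercator on WGS84 with k₀ = 0.9996 gives E = 323833.971 m, N = 46926.990 m.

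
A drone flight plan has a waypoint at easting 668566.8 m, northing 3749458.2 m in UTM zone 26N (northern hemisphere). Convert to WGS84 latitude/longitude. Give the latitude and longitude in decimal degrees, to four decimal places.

Zone 26N: λ₀ = -27°, k₀ = 0.9996, false easting 500000 m.
Meridian distance M = (N − FN)/k₀ = 3750958.6 m.
Inverse transverse Mercator on WGS84 gives φ = 33.87199969°, λ = -25.17750001°.

lat 33.8720°, lon -25.1775°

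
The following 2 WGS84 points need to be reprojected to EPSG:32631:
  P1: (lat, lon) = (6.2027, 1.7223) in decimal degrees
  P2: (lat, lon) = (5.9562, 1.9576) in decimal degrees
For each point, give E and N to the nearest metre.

UTM zone 31N: λ₀ = 3°, k₀ = 0.9996.
P1 (6.2027°, 1.7223°) → (358639.253, 685781.871) m.
P2 (5.9562°, 1.9576°) → (384622.737, 658471.743) m.

P1: E 358639 m, N 685782 m; P2: E 384623 m, N 658472 m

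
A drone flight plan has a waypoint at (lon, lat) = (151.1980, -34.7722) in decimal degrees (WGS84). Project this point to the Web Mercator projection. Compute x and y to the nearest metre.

Web Mercator is spherical with R = a = 6378137 m.
x = R·λ = 6378137 × 2.638902922 = 16831284.369 m.
y = R·ln tan(π/4 + φ/2) = 6378137 × -0.647989682 = -4132966.964 m.

x 16831284 m, y -4132967 m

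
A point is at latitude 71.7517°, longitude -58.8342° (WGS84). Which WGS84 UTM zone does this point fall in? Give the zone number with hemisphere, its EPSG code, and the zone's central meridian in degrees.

Zone 21N (EPSG:32621), central meridian -57°

UTM zone = ⌊(λ + 180)/6⌋ + 1; -58.8342° ∈ [-60°, -54°) → zone 21.
Hemisphere: N (φ ≥ 0).
Central meridian λ₀ = 6×21 − 183 = -57°.
EPSG code: 32621.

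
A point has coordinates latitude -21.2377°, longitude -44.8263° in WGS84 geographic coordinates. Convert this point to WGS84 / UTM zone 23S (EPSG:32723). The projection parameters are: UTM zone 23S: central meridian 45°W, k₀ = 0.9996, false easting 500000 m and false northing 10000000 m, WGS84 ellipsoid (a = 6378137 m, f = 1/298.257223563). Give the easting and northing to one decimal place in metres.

E 518023.7 m, N 7651535.2 m

Zone 23 central meridian λ₀ = 6×23 − 183 = -45°; Δλ = +0.1737°.
Transverse Mercator on WGS84 with k₀ = 0.9996 gives E = 518023.720 m, N = 7651535.186 m.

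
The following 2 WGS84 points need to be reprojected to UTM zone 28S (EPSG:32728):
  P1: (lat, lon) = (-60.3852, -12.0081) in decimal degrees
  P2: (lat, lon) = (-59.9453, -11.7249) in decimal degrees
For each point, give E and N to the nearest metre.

UTM zone 28S: λ₀ = -15°, k₀ = 0.9996.
P1 (-60.3852°, -12.0081°) → (664899.099, 3301944.470) m.
P2 (-59.9453°, -11.7249°) → (682929.308, 3350153.456) m.

P1: E 664899 m, N 3301944 m; P2: E 682929 m, N 3350153 m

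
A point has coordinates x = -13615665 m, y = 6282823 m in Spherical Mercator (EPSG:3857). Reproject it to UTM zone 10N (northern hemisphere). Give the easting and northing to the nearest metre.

Web Mercator inverse (R = 6378137 m) → φ = 49.04689945°, λ = -122.31159973°.
UTM 10N forward: E = 550303.872 m, N = 5432897.630 m.

E 550304 m, N 5432898 m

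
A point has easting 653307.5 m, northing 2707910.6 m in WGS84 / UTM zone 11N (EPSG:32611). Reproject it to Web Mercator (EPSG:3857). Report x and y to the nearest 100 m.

Unproject from UTM 11N (λ₀ = -117°) → φ = 24.47729956°, λ = -115.48719972°.
Web Mercator (R = 6378137 m): x = -12855976.266 m, y = 2811677.940 m.

x -12856000 m, y 2811700 m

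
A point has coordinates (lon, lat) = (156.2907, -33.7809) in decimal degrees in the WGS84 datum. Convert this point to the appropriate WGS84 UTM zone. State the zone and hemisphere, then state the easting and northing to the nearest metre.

Zone 57S: E 249126 m, N 6258837 m

Longitude 156.2907° lies in the 6° band [156°, 162°), giving zone 57; latitude is south of the equator, so 57S.
Zone 57 central meridian λ₀ = 6×57 − 183 = 159°; Δλ = -2.7093°.
Transverse Mercator on WGS84 with k₀ = 0.9996 gives E = 249125.518 m, N = 6258837.488 m.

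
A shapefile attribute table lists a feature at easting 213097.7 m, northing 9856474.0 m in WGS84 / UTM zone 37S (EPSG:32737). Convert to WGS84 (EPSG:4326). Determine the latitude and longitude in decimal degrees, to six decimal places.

lat -1.297200°, lon 36.421900°

Zone 37S: λ₀ = 39°, k₀ = 0.9996, false easting 500000 m, false northing 10000000 m.
Meridian distance M = (N − FN)/k₀ = -143583.4 m.
Inverse transverse Mercator on WGS84 gives φ = -1.29719979°, λ = 36.42190032°.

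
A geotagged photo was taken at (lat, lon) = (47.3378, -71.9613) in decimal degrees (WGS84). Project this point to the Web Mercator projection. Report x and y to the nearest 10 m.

x -8010700 m, y 5997390 m

Web Mercator is spherical with R = a = 6378137 m.
x = R·λ = 6378137 × -1.255961619 = -8010695.273 m.
y = R·ln tan(π/4 + φ/2) = 6378137 × 0.940303884 = 5997386.991 m.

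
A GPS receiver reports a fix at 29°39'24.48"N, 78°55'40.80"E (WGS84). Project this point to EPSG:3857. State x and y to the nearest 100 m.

Web Mercator is spherical with R = a = 6378137 m.
x = R·λ = 6378137 × 1.377553472 = 8786224.769 m.
y = R·ln tan(π/4 + φ/2) = 6378137 × 0.542401414 = 3459510.527 m.

x 8786200 m, y 3459500 m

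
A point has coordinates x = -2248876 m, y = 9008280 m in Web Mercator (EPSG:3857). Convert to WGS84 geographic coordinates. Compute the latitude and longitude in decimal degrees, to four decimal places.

lat 62.6225°, lon -20.2020°

R = 6378137 m. λ = x/R = -20.20199683°.
φ = 2·arctan(exp(y/R)) − 90° = 2·arctan(4.10567) − 90° = 62.62250101°.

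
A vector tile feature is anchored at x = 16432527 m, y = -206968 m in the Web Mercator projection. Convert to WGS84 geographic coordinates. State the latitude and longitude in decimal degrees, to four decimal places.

R = 6378137 m. λ = x/R = 147.61590161°.
φ = 2·arctan(exp(y/R)) − 90° = 2·arctan(0.96807) − 90° = -1.85889898°.

lat -1.8589°, lon 147.6159°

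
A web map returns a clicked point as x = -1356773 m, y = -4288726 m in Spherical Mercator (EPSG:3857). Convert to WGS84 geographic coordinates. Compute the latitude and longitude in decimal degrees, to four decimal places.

R = 6378137 m. λ = x/R = -12.18809923°.
φ = 2·arctan(exp(y/R)) − 90° = 2·arctan(0.51048) − 90° = -35.91350274°.

lat -35.9135°, lon -12.1881°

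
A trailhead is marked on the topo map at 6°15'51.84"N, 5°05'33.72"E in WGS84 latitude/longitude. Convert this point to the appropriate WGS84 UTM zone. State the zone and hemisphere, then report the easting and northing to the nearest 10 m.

Longitude 5.0927° lies in the 6° band [0°, 6°), giving zone 31; latitude is north of the equator, so 31N.
Zone 31 central meridian λ₀ = 6×31 − 183 = 3°; Δλ = +2.0927°.
Transverse Mercator on WGS84 with k₀ = 0.9996 gives E = 731534.488 m, N = 692893.599 m.

Zone 31N: E 731530 m, N 692890 m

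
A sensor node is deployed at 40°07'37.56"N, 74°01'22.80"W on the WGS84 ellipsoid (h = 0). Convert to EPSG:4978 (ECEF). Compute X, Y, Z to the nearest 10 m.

X 1344220 m, Y -4694980 m, Z 4088790 m

WGS84: a = 6378137 m, e² = 0.006694380; N(φ) = a/√(1−e²sin²φ) = 6387023.017 m.
X = (N+h)·cosφ·cosλ = 1344224.677 m; Y = (N+h)·cosφ·sinλ = -4694980.842 m; Z = (N(1−e²)+h)·sinφ = 4088786.424 m.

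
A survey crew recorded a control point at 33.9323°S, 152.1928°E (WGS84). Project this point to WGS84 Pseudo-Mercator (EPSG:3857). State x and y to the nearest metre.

Web Mercator is spherical with R = a = 6378137 m.
x = R·λ = 6378137 × 2.656265458 = 16942024.998 m.
y = R·ln tan(π/4 + φ/2) = 6378137 × -0.630233435 = -4019715.189 m.

x 16942025 m, y -4019715 m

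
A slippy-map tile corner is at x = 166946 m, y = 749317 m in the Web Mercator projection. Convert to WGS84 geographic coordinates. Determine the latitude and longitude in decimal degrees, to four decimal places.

R = 6378137 m. λ = x/R = 1.49970143°.
φ = 2·arctan(exp(y/R)) − 90° = 2·arctan(1.12466) − 90° = 6.71579823°.

lat 6.7158°, lon 1.4997°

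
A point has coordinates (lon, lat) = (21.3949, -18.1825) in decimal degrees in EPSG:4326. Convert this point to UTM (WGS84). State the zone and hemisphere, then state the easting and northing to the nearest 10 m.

Longitude 21.3949° lies in the 6° band [18°, 24°), giving zone 34; latitude is south of the equator, so 34S.
Zone 34 central meridian λ₀ = 6×34 − 183 = 21°; Δλ = +0.3949°.
Transverse Mercator on WGS84 with k₀ = 0.9996 gives E = 541762.202 m, N = 7989578.267 m.

Zone 34S: E 541760 m, N 7989580 m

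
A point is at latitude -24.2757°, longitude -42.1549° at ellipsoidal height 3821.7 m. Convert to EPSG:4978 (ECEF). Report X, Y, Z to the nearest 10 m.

X 4315260 m, Y -3906650 m, Z -2607720 m

WGS84: a = 6378137 m, e² = 0.006694380; N(φ) = a/√(1−e²sin²φ) = 6381748.575 m.
X = (N+h)·cosφ·cosλ = 4315258.219 m; Y = (N+h)·cosφ·sinλ = -3906652.161 m; Z = (N(1−e²)+h)·sinφ = -2607721.203 m.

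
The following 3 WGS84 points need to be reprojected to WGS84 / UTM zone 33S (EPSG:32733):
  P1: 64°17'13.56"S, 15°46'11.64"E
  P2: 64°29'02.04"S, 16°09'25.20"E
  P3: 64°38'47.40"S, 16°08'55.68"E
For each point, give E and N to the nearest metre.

UTM zone 33S: λ₀ = 15°, k₀ = 0.9996.
P1 (-64.2871°, 15.7699°) → (537269.919, 2870767.245) m.
P2 (-64.4839°, 16.1570°) → (555608.290, 2848555.002) m.
P3 (-64.6465°, 16.1488°) → (554886.104, 2830444.080) m.

P1: E 537270 m, N 2870767 m; P2: E 555608 m, N 2848555 m; P3: E 554886 m, N 2830444 m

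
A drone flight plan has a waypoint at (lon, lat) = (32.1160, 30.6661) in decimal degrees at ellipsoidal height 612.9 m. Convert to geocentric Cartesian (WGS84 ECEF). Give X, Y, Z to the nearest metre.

WGS84: a = 6378137 m, e² = 0.006694380; N(φ) = a/√(1−e²sin²φ) = 6383697.838 m.
X = (N+h)·cosφ·cosλ = 4651147.866 m; Y = (N+h)·cosφ·sinλ = 2919469.820 m; Z = (N(1−e²)+h)·sinφ = 3234419.816 m.

X 4651148 m, Y 2919470 m, Z 3234420 m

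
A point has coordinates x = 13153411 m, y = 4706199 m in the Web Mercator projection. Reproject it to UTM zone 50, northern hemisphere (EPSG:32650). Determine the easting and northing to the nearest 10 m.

E 600520 m, N 4305420 m

Web Mercator inverse (R = 6378137 m) → φ = 38.89190012°, λ = 118.15910140°.
UTM 50N forward: E = 600522.634 m, N = 4305419.180 m.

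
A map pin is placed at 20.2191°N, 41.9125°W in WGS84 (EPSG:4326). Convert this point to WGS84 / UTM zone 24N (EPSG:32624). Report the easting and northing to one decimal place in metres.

Zone 24 central meridian λ₀ = 6×24 − 183 = -39°; Δλ = -2.9125°.
Transverse Mercator on WGS84 with k₀ = 0.9996 gives E = 195660.581 m, N = 2238402.198 m.

E 195660.6 m, N 2238402.2 m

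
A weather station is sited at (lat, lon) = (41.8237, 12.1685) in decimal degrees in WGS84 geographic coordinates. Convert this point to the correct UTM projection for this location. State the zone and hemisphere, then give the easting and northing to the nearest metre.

Zone 33N: E 264845 m, N 4634079 m

Longitude 12.1685° lies in the 6° band [12°, 18°), giving zone 33; latitude is north of the equator, so 33N.
Zone 33 central meridian λ₀ = 6×33 − 183 = 15°; Δλ = -2.8315°.
Transverse Mercator on WGS84 with k₀ = 0.9996 gives E = 264844.984 m, N = 4634078.536 m.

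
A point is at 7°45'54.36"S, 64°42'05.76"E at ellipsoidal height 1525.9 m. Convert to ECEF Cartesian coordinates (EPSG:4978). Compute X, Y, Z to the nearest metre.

X 2701404 m, Y 5715278 m, Z -856253 m

WGS84: a = 6378137 m, e² = 0.006694380; N(φ) = a/√(1−e²sin²φ) = 6378526.764 m.
X = (N+h)·cosφ·cosλ = 2701404.351 m; Y = (N+h)·cosφ·sinλ = 5715278.162 m; Z = (N(1−e²)+h)·sinφ = -856252.755 m.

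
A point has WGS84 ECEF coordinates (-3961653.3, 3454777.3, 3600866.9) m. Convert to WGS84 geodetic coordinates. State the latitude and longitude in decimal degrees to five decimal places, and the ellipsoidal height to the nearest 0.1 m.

lat 34.59230°, lon 138.90980°, h 249.0 m

λ = atan2(Y, X) = 138.90980040°; p = √(X²+Y²) = 5256442.1 m.
Bowring's method on WGS84 (a = 6378137 m, b = 6356752.314 m) gives φ = 34.59229997°, h = 249.003 m.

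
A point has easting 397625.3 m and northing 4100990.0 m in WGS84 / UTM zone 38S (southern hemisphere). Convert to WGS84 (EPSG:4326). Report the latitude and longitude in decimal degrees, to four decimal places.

Zone 38S: λ₀ = 45°, k₀ = 0.9996, false easting 500000 m, false northing 10000000 m.
Meridian distance M = (N − FN)/k₀ = -5901370.5 m.
Inverse transverse Mercator on WGS84 gives φ = -53.23050041°, λ = 43.46630035°.

lat -53.2305°, lon 43.4663°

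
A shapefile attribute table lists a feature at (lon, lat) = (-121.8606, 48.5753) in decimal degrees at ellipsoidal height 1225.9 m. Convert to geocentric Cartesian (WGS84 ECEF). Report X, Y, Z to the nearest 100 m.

X -2232200 m, Y -3591600 m, Z 4760400 m

WGS84: a = 6378137 m, e² = 0.006694380; N(φ) = a/√(1−e²sin²φ) = 6390174.136 m.
X = (N+h)·cosφ·cosλ = -2232177.556 m; Y = (N+h)·cosφ·sinλ = -3591646.140 m; Z = (N(1−e²)+h)·sinφ = 4760361.110 m.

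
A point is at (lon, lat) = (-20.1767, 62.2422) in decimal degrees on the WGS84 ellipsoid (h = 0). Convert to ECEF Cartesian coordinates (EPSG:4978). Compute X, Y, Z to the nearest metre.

WGS84: a = 6378137 m, e² = 0.006694380; N(φ) = a/√(1−e²sin²φ) = 6394921.099 m.
X = (N+h)·cosφ·cosλ = 2795567.927 m; Y = (N+h)·cosφ·sinλ = -1027278.169 m; Z = (N(1−e²)+h)·sinφ = 5621137.075 m.

X 2795568 m, Y -1027278 m, Z 5621137 m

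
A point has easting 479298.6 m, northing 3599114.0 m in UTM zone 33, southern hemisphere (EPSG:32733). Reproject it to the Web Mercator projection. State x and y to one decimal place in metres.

Unproject from UTM 33S (λ₀ = 15°) → φ = -57.74959962°, λ = 14.65220068°.
Web Mercator (R = 6378137 m): x = 1631075.519 m, y = -7914899.160 m.

x 1631075.5 m, y -7914899.2 m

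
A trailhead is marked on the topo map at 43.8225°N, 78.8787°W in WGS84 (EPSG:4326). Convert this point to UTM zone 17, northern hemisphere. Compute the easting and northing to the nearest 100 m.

Zone 17 central meridian λ₀ = 6×17 − 183 = -81°; Δλ = +2.1213°.
Transverse Mercator on WGS84 with k₀ = 0.9996 gives E = 670581.218 m, N = 4854345.652 m.

E 670600 m, N 4854300 m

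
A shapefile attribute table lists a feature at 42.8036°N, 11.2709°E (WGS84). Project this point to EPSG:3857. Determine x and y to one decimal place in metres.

x 1254670.8 m, y 5282125.4 m

Web Mercator is spherical with R = a = 6378137 m.
x = R·λ = 6378137 × 0.196714315 = 1254670.849 m.
y = R·ln tan(π/4 + φ/2) = 6378137 × 0.828161167 = 5282125.383 m.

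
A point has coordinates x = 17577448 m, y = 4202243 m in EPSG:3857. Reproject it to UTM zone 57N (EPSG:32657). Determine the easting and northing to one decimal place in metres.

Web Mercator inverse (R = 6378137 m) → φ = 35.28180083°, λ = 157.90090194°.
UTM 57N forward: E = 400048.486 m, N = 3904848.204 m.

E 400048.5 m, N 3904848.2 m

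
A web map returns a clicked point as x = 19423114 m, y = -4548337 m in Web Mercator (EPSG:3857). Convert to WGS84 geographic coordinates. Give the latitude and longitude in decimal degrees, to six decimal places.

lat -37.779598°, lon 174.480802°

R = 6378137 m. λ = x/R = 174.48080171°.
φ = 2·arctan(exp(y/R)) − 90° = 2·arctan(0.49012) − 90° = -37.77959786°.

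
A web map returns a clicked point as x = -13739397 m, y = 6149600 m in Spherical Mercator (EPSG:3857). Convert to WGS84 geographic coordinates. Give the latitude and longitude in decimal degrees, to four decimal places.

R = 6378137 m. λ = x/R = -123.42310320°.
φ = 2·arctan(exp(y/R)) − 90° = 2·arctan(2.62261) − 90° = 48.25629740°.

lat 48.2563°, lon -123.4231°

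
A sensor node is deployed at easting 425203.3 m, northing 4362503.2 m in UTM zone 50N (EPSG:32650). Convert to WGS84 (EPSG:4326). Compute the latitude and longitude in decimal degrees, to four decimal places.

Zone 50N: λ₀ = 117°, k₀ = 0.9996, false easting 500000 m.
Meridian distance M = (N − FN)/k₀ = 4364248.9 m.
Inverse transverse Mercator on WGS84 gives φ = 39.40880014°, λ = 116.13119950°.

lat 39.4088°, lon 116.1312°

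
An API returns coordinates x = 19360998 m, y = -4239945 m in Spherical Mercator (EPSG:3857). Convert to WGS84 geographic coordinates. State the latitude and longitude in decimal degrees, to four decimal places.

R = 6378137 m. λ = x/R = 173.92280419°.
φ = 2·arctan(exp(y/R)) − 90° = 2·arctan(0.51440) − 90° = -35.55780226°.

lat -35.5578°, lon 173.9228°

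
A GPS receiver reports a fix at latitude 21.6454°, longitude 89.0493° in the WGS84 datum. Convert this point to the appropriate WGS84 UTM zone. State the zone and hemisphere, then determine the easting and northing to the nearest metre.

Zone 45N: E 712085 m, N 2394978 m

Longitude 89.0493° lies in the 6° band [84°, 90°), giving zone 45; latitude is north of the equator, so 45N.
Zone 45 central meridian λ₀ = 6×45 − 183 = 87°; Δλ = +2.0493°.
Transverse Mercator on WGS84 with k₀ = 0.9996 gives E = 712085.460 m, N = 2394977.994 m.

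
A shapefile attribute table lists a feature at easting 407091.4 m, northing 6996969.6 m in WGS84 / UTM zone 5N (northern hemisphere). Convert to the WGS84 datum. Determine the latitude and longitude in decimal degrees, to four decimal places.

Zone 5N: λ₀ = -153°, k₀ = 0.9996, false easting 500000 m.
Meridian distance M = (N − FN)/k₀ = 6999769.5 m.
Inverse transverse Mercator on WGS84 gives φ = 63.09019970°, λ = -154.84009913°.

lat 63.0902°, lon -154.8401°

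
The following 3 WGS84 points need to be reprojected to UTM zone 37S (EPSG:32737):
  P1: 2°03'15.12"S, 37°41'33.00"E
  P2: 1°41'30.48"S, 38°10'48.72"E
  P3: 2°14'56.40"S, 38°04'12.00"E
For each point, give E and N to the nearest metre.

P1: E 354588 m, N 9772889 m; P2: E 408813 m, N 9812985 m; P3: E 396589 m, N 9751384 m

UTM zone 37S: λ₀ = 39°, k₀ = 0.9996.
P1 (-2.0542°, 37.6925°) → (354588.185, 9772888.722) m.
P2 (-1.6918°, 38.1802°) → (408813.157, 9812985.462) m.
P3 (-2.2490°, 38.0700°) → (396588.907, 9751383.708) m.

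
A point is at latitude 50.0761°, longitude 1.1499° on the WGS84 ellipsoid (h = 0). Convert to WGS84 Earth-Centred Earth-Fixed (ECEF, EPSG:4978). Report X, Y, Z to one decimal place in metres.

X 4100550.3 m, Y 82307.2 m, Z 4868225.7 m

WGS84: a = 6378137 m, e² = 0.006694380; N(φ) = a/√(1−e²sin²φ) = 6390730.128 m.
X = (N+h)·cosφ·cosλ = 4100550.268 m; Y = (N+h)·cosφ·sinλ = 82307.213 m; Z = (N(1−e²)+h)·sinφ = 4868225.662 m.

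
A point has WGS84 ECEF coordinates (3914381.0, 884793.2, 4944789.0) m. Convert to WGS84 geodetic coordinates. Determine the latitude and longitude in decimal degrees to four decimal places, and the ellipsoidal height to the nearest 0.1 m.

λ = atan2(Y, X) = 12.73689945°; p = √(X²+Y²) = 4013133.1 m.
Bowring's method on WGS84 (a = 6378137 m, b = 6356752.314 m) gives φ = 51.12570018°, h = 3154.481 m.

lat 51.1257°, lon 12.7369°, h 3154.5 m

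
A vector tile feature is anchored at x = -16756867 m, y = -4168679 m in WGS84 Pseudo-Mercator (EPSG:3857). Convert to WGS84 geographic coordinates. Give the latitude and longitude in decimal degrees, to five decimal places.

R = 6378137 m. λ = x/R = -150.52949740°.
φ = 2·arctan(exp(y/R)) − 90° = 2·arctan(0.52018) − 90° = -35.03529773°.

lat -35.03530°, lon -150.52950°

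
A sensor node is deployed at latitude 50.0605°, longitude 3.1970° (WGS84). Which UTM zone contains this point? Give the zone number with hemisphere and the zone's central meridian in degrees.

Zone 31N, central meridian 3°

UTM zone = ⌊(λ + 180)/6⌋ + 1; 3.1970° ∈ [0°, 6°) → zone 31.
Hemisphere: N (φ ≥ 0).
Central meridian λ₀ = 6×31 − 183 = 3°.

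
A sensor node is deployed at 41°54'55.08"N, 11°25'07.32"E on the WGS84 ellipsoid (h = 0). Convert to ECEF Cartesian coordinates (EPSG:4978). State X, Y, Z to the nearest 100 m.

X 4659200 m, Y 941000 m, Z 4238600 m

WGS84: a = 6378137 m, e² = 0.006694380; N(φ) = a/√(1−e²sin²φ) = 6387685.656 m.
X = (N+h)·cosφ·cosλ = 4659205.178 m; Y = (N+h)·cosφ·sinλ = 941043.142 m; Z = (N(1−e²)+h)·sinφ = 4238607.800 m.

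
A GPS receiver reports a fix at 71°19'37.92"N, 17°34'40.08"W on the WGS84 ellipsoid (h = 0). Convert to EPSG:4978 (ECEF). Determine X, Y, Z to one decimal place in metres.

WGS84: a = 6378137 m, e² = 0.006694380; N(φ) = a/√(1−e²sin²φ) = 6397384.258 m.
X = (N+h)·cosφ·cosλ = 1952572.152 m; Y = (N+h)·cosφ·sinλ = -618559.794 m; Z = (N(1−e²)+h)·sinφ = 6020068.913 m.

X 1952572.2 m, Y -618559.8 m, Z 6020068.9 m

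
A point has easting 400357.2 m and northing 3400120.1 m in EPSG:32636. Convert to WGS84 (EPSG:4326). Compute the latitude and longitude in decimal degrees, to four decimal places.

Zone 36N: λ₀ = 33°, k₀ = 0.9996, false easting 500000 m.
Meridian distance M = (N − FN)/k₀ = 3401480.7 m.
Inverse transverse Mercator on WGS84 gives φ = 30.72979996°, λ = 31.95919967°.

lat 30.7298°, lon 31.9592°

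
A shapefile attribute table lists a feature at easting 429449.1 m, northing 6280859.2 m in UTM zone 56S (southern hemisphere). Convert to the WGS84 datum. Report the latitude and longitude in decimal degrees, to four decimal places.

Zone 56S: λ₀ = 153°, k₀ = 0.9996, false easting 500000 m, false northing 10000000 m.
Meridian distance M = (N − FN)/k₀ = -3720629.1 m.
Inverse transverse Mercator on WGS84 gives φ = -33.60969960°, λ = 152.23950006°.

lat -33.6097°, lon 152.2395°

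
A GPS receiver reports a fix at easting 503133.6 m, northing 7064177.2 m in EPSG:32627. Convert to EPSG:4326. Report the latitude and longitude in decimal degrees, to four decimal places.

Zone 27N: λ₀ = -21°, k₀ = 0.9996, false easting 500000 m.
Meridian distance M = (N − FN)/k₀ = 7067004.0 m.
Inverse transverse Mercator on WGS84 gives φ = 63.70530037°, λ = -20.93660100°.

lat 63.7053°, lon -20.9366°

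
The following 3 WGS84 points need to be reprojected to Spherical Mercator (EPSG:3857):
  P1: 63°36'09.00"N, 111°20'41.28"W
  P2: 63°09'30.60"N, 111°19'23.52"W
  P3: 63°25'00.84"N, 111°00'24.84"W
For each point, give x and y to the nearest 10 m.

Web Mercator: x = R·λ, y = R·ln tan(π/4+φ/2), R = 6378137 m.
P1 (63.6025°, -111.3448°) → (-12394846.438, 9249533.835) m.
P2 (63.1585°, -111.3232°) → (-12392441.937, 9139221.400) m.
P3 (63.4169°, -111.0069°) → (-12357231.583, 9203213.577) m.

P1: x -12394850 m, y 9249530 m; P2: x -12392440 m, y 9139220 m; P3: x -12357230 m, y 9203210 m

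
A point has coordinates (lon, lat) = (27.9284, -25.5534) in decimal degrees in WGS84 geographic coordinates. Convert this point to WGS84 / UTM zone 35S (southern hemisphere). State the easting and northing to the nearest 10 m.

E 593260 m, N 7173450 m

Zone 35 central meridian λ₀ = 6×35 − 183 = 27°; Δλ = +0.9284°.
Transverse Mercator on WGS84 with k₀ = 0.9996 gives E = 593263.177 m, N = 7173446.817 m.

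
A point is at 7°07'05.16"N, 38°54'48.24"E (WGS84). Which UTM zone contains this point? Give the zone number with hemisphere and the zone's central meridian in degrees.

Zone 37N, central meridian 39°

UTM zone = ⌊(λ + 180)/6⌋ + 1; 38.9134° ∈ [36°, 42°) → zone 37.
Hemisphere: N (φ ≥ 0).
Central meridian λ₀ = 6×37 − 183 = 39°.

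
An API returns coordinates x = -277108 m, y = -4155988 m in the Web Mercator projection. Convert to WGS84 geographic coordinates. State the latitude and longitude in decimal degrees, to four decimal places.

lat -34.9419°, lon -2.4893°

R = 6378137 m. λ = x/R = -2.48930352°.
φ = 2·arctan(exp(y/R)) − 90° = 2·arctan(0.52121) − 90° = -34.94189715°.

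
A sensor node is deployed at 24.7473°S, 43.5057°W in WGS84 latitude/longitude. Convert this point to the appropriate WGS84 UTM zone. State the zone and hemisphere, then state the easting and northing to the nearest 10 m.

Zone 23S: E 651110 m, N 7262210 m

Longitude -43.5057° lies in the 6° band [-48°, -42°), giving zone 23; latitude is south of the equator, so 23S.
Zone 23 central meridian λ₀ = 6×23 − 183 = -45°; Δλ = +1.4943°.
Transverse Mercator on WGS84 with k₀ = 0.9996 gives E = 651107.530 m, N = 7262207.890 m.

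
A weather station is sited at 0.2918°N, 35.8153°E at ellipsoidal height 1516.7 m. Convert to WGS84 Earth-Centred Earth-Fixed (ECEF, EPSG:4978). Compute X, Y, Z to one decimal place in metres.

X 5173242.9 m, Y 3733160.9 m, Z 32273.2 m

WGS84: a = 6378137 m, e² = 0.006694380; N(φ) = a/√(1−e²sin²φ) = 6378137.554 m.
X = (N+h)·cosφ·cosλ = 5173242.938 m; Y = (N+h)·cosφ·sinλ = 3733160.895 m; Z = (N(1−e²)+h)·sinφ = 32273.161 m.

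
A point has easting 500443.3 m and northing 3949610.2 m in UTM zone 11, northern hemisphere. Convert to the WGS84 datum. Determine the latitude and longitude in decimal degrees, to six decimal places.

lat 35.690400°, lon -116.995100°

Zone 11N: λ₀ = -117°, k₀ = 0.9996, false easting 500000 m.
Meridian distance M = (N − FN)/k₀ = 3951190.7 m.
Inverse transverse Mercator on WGS84 gives φ = 35.69040013°, λ = -116.995100498°.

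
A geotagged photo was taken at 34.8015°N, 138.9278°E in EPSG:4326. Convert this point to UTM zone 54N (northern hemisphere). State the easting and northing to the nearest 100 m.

E 310400 m, N 3853000 m

Zone 54 central meridian λ₀ = 6×54 − 183 = 141°; Δλ = -2.0722°.
Transverse Mercator on WGS84 with k₀ = 0.9996 gives E = 310438.292 m, N = 3852987.465 m.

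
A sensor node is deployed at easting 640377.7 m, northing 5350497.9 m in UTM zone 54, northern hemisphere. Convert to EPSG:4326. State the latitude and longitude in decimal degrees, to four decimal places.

Zone 54N: λ₀ = 141°, k₀ = 0.9996, false easting 500000 m.
Meridian distance M = (N − FN)/k₀ = 5352639.0 m.
Inverse transverse Mercator on WGS84 gives φ = 48.29209991°, λ = 142.89259933°.

lat 48.2921°, lon 142.8926°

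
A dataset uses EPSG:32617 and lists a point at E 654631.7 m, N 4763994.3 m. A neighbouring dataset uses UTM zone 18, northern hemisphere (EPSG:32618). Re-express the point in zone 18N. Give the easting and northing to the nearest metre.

E 165662 m, N 4770420 m

UTM 17N → geographic: φ = 43.01289961°, λ = -79.10250058°.
UTM 18N (λ₀ = -75°) forward: E = 165661.762 m, N = 4770419.815 m.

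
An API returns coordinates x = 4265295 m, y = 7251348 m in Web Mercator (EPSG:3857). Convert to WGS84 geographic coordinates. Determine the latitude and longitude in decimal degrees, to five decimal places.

R = 6378137 m. λ = x/R = 38.31579690°.
φ = 2·arctan(exp(y/R)) − 90° = 2·arctan(3.11711) − 90° = 54.42650167°.

lat 54.42650°, lon 38.31580°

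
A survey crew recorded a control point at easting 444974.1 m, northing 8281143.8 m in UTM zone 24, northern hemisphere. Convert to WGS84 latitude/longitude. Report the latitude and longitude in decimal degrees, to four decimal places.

lat 74.6117°, lon -40.8580°

Zone 24N: λ₀ = -39°, k₀ = 0.9996, false easting 500000 m.
Meridian distance M = (N − FN)/k₀ = 8284457.6 m.
Inverse transverse Mercator on WGS84 gives φ = 74.61170024°, λ = -40.85799851°.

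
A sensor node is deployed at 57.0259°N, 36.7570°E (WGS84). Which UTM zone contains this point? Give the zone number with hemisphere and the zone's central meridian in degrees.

Zone 37N, central meridian 39°

UTM zone = ⌊(λ + 180)/6⌋ + 1; 36.7570° ∈ [36°, 42°) → zone 37.
Hemisphere: N (φ ≥ 0).
Central meridian λ₀ = 6×37 − 183 = 39°.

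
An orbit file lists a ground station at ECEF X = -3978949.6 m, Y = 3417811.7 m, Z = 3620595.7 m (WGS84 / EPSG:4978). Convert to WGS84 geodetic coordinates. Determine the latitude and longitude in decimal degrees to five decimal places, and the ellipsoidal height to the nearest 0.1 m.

λ = atan2(Y, X) = 139.33829979°; p = √(X²+Y²) = 5245329.0 m.
Bowring's method on WGS84 (a = 6378137 m, b = 6356752.314 m) gives φ = 34.79549979°, h = 2341.310 m.

lat 34.79550°, lon 139.33830°, h 2341.3 m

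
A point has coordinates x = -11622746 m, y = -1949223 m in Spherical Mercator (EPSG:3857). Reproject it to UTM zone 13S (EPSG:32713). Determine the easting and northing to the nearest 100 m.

Web Mercator inverse (R = 6378137 m) → φ = -17.24379696°, λ = -104.40890375°.
UTM 13S forward: E = 562837.207 m, N = 8093378.517 m.

E 562800 m, N 8093400 m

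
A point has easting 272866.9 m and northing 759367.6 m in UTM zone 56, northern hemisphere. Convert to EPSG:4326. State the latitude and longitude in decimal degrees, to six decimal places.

lat 6.865500°, lon 150.944600°

Zone 56N: λ₀ = 153°, k₀ = 0.9996, false easting 500000 m.
Meridian distance M = (N − FN)/k₀ = 759671.5 m.
Inverse transverse Mercator on WGS84 gives φ = 6.86550034°, λ = 150.94459974°.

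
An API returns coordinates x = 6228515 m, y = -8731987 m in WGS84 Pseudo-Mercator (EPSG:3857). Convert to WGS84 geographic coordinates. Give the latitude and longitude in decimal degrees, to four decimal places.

R = 6378137 m. λ = x/R = 55.95170222°.
φ = 2·arctan(exp(y/R)) − 90° = 2·arctan(0.25435) − 90° = -61.45900183°.

lat -61.4590°, lon 55.9517°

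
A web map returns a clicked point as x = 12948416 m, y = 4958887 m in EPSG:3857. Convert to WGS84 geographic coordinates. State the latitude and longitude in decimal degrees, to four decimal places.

R = 6378137 m. λ = x/R = 116.31759998°.
φ = 2·arctan(exp(y/R)) − 90° = 2·arctan(2.17599) − 90° = 40.63659922°.

lat 40.6366°, lon 116.3176°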